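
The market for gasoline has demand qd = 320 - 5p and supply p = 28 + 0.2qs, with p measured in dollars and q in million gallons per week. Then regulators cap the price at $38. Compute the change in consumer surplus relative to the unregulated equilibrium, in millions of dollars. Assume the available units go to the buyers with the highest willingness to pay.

Rearranging supply gives qs = 5p - 140. Equilibrium: 320 - 5p = 5p - 140, so 460 = 10p and p* = 46, q* = 90.
The ceiling of 38 is below the equilibrium price 46, so it binds.
At p = 38: qd = 320 - 5·38 = 130 and qs = 5·38 - 140 = 50.
Consumer surplus without the control is ½ · (64 - 46) · 90 = 810.
With the ceiling, 50 units are sold at 38 (assume they go to the highest-value buyers). The demand price at q = 50 is 54, so CS = ½ · [(64 - 38) + (54 - 38)] · 50 = 1050.
Change in consumer surplus = 1050 - 810 = 240.

240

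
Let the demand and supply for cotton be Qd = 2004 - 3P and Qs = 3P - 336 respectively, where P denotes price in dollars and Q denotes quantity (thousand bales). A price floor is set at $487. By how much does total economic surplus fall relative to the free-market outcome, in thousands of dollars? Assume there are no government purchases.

28227

Without the control the market clears where 2004 - 3P = 3P - 336, i.e. P* = 390 and Q* = 834.
Since 487 > 390, the floor is binding.
At P = 487: Qd = 2004 - 3·487 = 543 and Qs = 3·487 - 336 = 1125.
Quantity traded falls to 543. At Q = 543 the demand price is (2004 - 543)/3 = 487 and the supply price is (336 + 543)/3 = 293.
Deadweight loss = ½ · (487 - 293) · (834 - 543) = ½ · 194 · 291 = 28227.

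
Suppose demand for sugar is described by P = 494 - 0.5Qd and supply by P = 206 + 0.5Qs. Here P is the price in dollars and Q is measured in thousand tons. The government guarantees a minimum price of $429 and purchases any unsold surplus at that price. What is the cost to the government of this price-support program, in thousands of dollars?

Rearranging demand gives Qd = 988 - 2P; rearranging supply gives Qs = 2P - 412. In a free market, 988 - 2P = 2P - 412 gives the equilibrium P* = 350, Q* = 288.
Since 429 > 350, the floor is binding.
At P = 429: Qd = 988 - 2·429 = 130 and Qs = 2·429 - 412 = 446.
Surplus = Qs - Qd = 316.
Government expenditure = surplus × support price = 316 × 429 = 135564.

135564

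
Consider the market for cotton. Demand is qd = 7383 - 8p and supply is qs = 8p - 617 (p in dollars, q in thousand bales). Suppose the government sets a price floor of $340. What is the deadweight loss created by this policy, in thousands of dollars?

In a free market, 7383 - 8p = 8p - 617 gives the equilibrium p* = 500, q* = 3383.
The floor of 340 is below the equilibrium price 500, so it is not binding; the market clears at p* = 500, q* = 3383.
Since the control does not bind, no trades are prevented and deadweight loss is zero.

0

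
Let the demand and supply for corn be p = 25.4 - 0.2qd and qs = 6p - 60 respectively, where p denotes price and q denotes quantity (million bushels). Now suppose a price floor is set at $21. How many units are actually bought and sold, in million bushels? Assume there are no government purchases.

Rearranging demand gives qd = 127 - 5p. In a free market, 127 - 5p = 6p - 60 gives the equilibrium p* = 17, q* = 42.
Since 21 > 17, the floor is binding.
At p = 21: qd = 127 - 5·21 = 22 and qs = 6·21 - 60 = 66.
The quantity actually transacted is the short side, demand: 22.

22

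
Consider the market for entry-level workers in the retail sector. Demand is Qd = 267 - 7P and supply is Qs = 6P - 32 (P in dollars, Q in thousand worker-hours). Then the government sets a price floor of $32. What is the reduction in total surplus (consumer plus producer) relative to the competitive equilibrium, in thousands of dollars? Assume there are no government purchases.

614.25

In a free market, 267 - 7P = 6P - 32 gives the equilibrium P* = 23, Q* = 106.
The floor of 32 is above the equilibrium price 23, so it binds.
At P = 32: Qd = 267 - 7·32 = 43 and Qs = 6·32 - 32 = 160.
Quantity traded falls to 43. At Q = 43 the demand price is (267 - 43)/7 = 32 and the supply price is (32 + 43)/6 = 12.5.
Deadweight loss = ½ · (32 - 12.5) · (106 - 43) = ½ · 19.5 · 63 = 614.25.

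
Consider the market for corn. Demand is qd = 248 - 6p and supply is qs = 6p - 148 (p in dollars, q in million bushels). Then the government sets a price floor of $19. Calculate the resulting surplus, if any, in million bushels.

0

In a free market, 248 - 6p = 6p - 148 gives the equilibrium p* = 33, q* = 50.
The floor of 19 is below the equilibrium price 33, so it is not binding; the market clears at p* = 33, q* = 50.
Since the control does not bind, there is no surplus.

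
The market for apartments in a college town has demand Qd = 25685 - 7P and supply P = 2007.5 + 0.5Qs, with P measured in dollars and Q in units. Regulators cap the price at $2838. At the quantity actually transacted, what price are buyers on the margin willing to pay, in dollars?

3432

Rearranging supply gives Qs = 2P - 4015. Without the control the market clears where 25685 - 7P = 2P - 4015, i.e. P* = 3300 and Q* = 2585.
The ceiling of 2838 is below the equilibrium price 3300, so it binds.
At P = 2838: Qd = 25685 - 7·2838 = 5819 and Qs = 2·2838 - 4015 = 1661.
Only 1661 units reach the market. On the demand curve, the marginal buyer's willingness to pay at Q = 1661 is (25685 - 1661)/7 = 3432.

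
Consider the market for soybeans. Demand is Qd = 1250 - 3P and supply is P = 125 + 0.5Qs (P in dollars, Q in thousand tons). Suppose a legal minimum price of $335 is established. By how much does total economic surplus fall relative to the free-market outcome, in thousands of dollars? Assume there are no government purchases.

4593.75

Rearranging supply gives Qs = 2P - 250. Without the control the market clears where 1250 - 3P = 2P - 250, i.e. P* = 300 and Q* = 350.
Since 335 > 300, the floor is binding.
At P = 335: Qd = 1250 - 3·335 = 245 and Qs = 2·335 - 250 = 420.
Quantity traded falls to 245. At Q = 245 the demand price is (1250 - 245)/3 = 335 and the supply price is (250 + 245)/2 = 247.5.
Deadweight loss = ½ · (335 - 247.5) · (350 - 245) = ½ · 87.5 · 105 = 4593.75.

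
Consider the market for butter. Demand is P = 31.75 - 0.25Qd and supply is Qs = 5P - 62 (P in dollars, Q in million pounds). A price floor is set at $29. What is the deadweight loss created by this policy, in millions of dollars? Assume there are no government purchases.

230.4

Rearranging demand gives Qd = 127 - 4P. In a free market, 127 - 4P = 5P - 62 gives the equilibrium P* = 21, Q* = 43.
Since 29 > 21, the floor is binding.
At P = 29: Qd = 127 - 4·29 = 11 and Qs = 5·29 - 62 = 83.
Quantity traded falls to 11. At Q = 11 the demand price is (127 - 11)/4 = 29 and the supply price is (62 + 11)/5 = 14.6.
Deadweight loss = ½ · (29 - 14.6) · (43 - 11) = ½ · 14.4 · 32 = 230.4.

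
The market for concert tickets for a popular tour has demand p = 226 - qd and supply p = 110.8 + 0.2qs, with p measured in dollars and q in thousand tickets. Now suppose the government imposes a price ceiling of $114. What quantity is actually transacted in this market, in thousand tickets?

16

Rearranging demand gives qd = 226 - p; rearranging supply gives qs = 5p - 554. Without the control the market clears where 226 - p = 5p - 554, i.e. p* = 130 and q* = 96.
Since 114 < 130, the ceiling is binding.
At p = 114: qd = 226 - 114 = 112 and qs = 5·114 - 554 = 16.
The quantity actually transacted is the short side, supply: 16.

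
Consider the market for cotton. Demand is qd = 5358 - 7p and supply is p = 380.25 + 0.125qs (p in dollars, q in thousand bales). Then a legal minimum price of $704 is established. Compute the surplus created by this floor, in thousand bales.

Rearranging supply gives qs = 8p - 3042. Without the control the market clears where 5358 - 7p = 8p - 3042, i.e. p* = 560 and q* = 1438.
The floor of 704 is above the equilibrium price 560, so it binds.
At p = 704: qd = 5358 - 7·704 = 430 and qs = 8·704 - 3042 = 2590.
Surplus = qs - qd = 2590 - 430 = 2160.

2160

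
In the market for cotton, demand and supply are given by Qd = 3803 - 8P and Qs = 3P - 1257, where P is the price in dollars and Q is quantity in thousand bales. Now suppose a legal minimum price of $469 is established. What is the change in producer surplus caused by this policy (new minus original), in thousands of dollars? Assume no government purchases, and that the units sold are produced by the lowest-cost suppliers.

In a free market, 3803 - 8P = 3P - 1257 gives the equilibrium P* = 460, Q* = 123.
Since 469 > 460, the floor is binding.
At P = 469: Qd = 3803 - 8·469 = 51 and Qs = 3·469 - 1257 = 150.
Producer surplus without the control is ½ · (460 - 419) · 123 = 2521.5.
With the floor, 51 units are sold at 469. The supply price at Q = 51 is 436, so PS = ½ · [(469 - 419) + (469 - 436)] · 51 = 2116.5.
Change in producer surplus = 2116.5 - 2521.5 = -405.

-405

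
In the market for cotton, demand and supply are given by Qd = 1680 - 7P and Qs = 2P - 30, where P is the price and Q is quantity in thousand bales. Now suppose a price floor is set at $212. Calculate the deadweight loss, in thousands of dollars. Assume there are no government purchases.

Equilibrium: 1680 - 7P = 2P - 30, so 1710 = 9P and P* = 190, Q* = 350.
Because the floor (212) lies above the market-clearing price, it is binding.
At P = 212: Qd = 1680 - 7·212 = 196 and Qs = 2·212 - 30 = 394.
Quantity traded falls to 196. At Q = 196 the demand price is (1680 - 196)/7 = 212 and the supply price is (30 + 196)/2 = 113.
Deadweight loss = ½ · (212 - 113) · (350 - 196) = ½ · 99 · 154 = 7623.

7623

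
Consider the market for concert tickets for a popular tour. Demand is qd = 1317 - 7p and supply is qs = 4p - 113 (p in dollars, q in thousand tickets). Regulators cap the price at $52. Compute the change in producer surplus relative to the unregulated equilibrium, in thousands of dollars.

Setting quantity demanded equal to quantity supplied, 1317 - 7p = 4p - 113, gives p* = 130 and q* = 407.
Since 52 < 130, the ceiling is binding.
At p = 52: qd = 1317 - 7·52 = 953 and qs = 4·52 - 113 = 95.
Producer surplus without the control is ½ · (130 - 28.25) · 407 = 20706.125.
With the ceiling, producers sell 95 units at 52, so PS = ½ · (52 - 28.25) · 95 = 1128.125.
Change in producer surplus = 1128.125 - 20706.125 = -19578.

-19578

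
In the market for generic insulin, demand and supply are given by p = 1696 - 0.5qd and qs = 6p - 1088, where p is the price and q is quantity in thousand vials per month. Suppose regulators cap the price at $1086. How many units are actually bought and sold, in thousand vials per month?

Rearranging demand gives qd = 3392 - 2p. Setting quantity demanded equal to quantity supplied, 3392 - 2p = 6p - 1088, gives p* = 560 and q* = 2272.
The ceiling of 1086 is above the equilibrium price 560, so it is not binding; the market clears at p* = 560, q* = 2272.

2272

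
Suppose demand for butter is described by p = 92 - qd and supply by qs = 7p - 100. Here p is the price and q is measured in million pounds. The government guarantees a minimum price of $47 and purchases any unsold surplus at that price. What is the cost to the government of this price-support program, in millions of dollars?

8648

Rearranging demand gives qd = 92 - p. Equilibrium: 92 - p = 7p - 100, so 192 = 8p and p* = 24, q* = 68.
Because the floor (47) lies above the market-clearing price, it is binding.
At p = 47: qd = 92 - 47 = 45 and qs = 7·47 - 100 = 229.
Surplus = qs - qd = 184.
Government expenditure = surplus × support price = 184 × 47 = 8648.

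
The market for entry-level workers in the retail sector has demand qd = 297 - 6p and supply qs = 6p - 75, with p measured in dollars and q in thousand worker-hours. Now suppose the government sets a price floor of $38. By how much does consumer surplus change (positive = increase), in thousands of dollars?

Setting quantity demanded equal to quantity supplied, 297 - 6p = 6p - 75, gives p* = 31 and q* = 111.
Since 38 > 31, the floor is binding.
At p = 38: qd = 297 - 6·38 = 69 and qs = 6·38 - 75 = 153.
Consumer surplus without the control is ½ · (49.5 - 31) · 111 = 1026.75.
With the floor, consumers buy 69 units at 38, so CS = ½ · (49.5 - 38) · 69 = 396.75.
Change in consumer surplus = 396.75 - 1026.75 = -630.

-630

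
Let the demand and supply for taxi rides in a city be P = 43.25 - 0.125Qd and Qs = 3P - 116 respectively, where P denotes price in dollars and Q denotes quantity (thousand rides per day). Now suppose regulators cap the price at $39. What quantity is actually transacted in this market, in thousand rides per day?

Rearranging demand gives Qd = 346 - 8P. Without the control the market clears where 346 - 8P = 3P - 116, i.e. P* = 42 and Q* = 10.
Since 39 < 42, the ceiling is binding.
At P = 39: Qd = 346 - 8·39 = 34 and Qs = 3·39 - 116 = 1.
The quantity actually transacted is the short side, supply: 1.

1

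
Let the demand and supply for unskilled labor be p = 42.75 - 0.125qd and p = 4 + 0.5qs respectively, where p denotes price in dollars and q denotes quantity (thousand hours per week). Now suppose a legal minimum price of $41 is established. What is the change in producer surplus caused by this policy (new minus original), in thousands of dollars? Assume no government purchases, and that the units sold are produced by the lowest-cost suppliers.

-492

Rearranging demand gives qd = 342 - 8p; rearranging supply gives qs = 2p - 8. Equilibrium: 342 - 8p = 2p - 8, so 350 = 10p and p* = 35, q* = 62.
Since 41 > 35, the floor is binding.
At p = 41: qd = 342 - 8·41 = 14 and qs = 2·41 - 8 = 74.
Producer surplus without the control is ½ · (35 - 4) · 62 = 961.
With the floor, 14 units are sold at 41. The supply price at q = 14 is 11, so PS = ½ · [(41 - 4) + (41 - 11)] · 14 = 469.
Change in producer surplus = 469 - 961 = -492.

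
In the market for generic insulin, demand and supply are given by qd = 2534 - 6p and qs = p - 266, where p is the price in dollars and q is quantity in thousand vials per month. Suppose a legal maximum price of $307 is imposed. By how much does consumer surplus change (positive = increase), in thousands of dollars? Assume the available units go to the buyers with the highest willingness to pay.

3092.25

Equilibrium: 2534 - 6p = p - 266, so 2800 = 7p and p* = 400, q* = 134.
Since 307 < 400, the ceiling is binding.
At p = 307: qd = 2534 - 6·307 = 692 and qs = 307 - 266 = 41.
Consumer surplus without the control is ½ · (1267/3 - 400) · 134 = 4489/3.
With the ceiling, 41 units are sold at 307 (assume they go to the highest-value buyers). The demand price at q = 41 is 415.5, so CS = ½ · [(1267/3 - 307) + (415.5 - 307)] · 41 = 55063/12.
Change in consumer surplus = 55063/12 - 4489/3 = 3092.25.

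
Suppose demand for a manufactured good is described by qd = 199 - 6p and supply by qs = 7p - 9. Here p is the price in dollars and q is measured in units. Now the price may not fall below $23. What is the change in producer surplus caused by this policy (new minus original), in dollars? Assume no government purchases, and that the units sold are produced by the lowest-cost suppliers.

Equilibrium: 199 - 6p = 7p - 9, so 208 = 13p and p* = 16, q* = 103.
The floor of 23 is above the equilibrium price 16, so it binds.
At p = 23: qd = 199 - 6·23 = 61 and qs = 7·23 - 9 = 152.
Producer surplus without the control is ½ · (16 - 9/7) · 103 = 10609/14.
With the floor, 61 units are sold at 23. The supply price at q = 61 is 10, so PS = ½ · [(23 - 9/7) + (23 - 10)] · 61 = 14823/14.
Change in producer surplus = 14823/14 - 10609/14 = 301.

301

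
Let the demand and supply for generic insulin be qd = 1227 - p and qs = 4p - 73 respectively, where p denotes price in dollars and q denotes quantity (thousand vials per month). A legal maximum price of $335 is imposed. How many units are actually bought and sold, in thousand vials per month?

Without the control the market clears where 1227 - p = 4p - 73, i.e. p* = 260 and q* = 967.
Since 335 is above p* = 260, the ceiling does not bind and the free-market outcome prevails.

967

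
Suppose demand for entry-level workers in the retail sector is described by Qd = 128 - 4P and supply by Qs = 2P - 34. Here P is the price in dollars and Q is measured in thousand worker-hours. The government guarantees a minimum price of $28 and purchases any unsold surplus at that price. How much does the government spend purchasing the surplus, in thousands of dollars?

Equilibrium: 128 - 4P = 2P - 34, so 162 = 6P and P* = 27, Q* = 20.
The floor of 28 is above the equilibrium price 27, so it binds.
At P = 28: Qd = 128 - 4·28 = 16 and Qs = 2·28 - 34 = 22.
Surplus = Qs - Qd = 6.
Government expenditure = surplus × support price = 6 × 28 = 168.

168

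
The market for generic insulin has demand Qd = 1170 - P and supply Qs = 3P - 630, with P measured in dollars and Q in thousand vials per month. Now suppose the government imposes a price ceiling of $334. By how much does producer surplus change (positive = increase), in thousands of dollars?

Setting quantity demanded equal to quantity supplied, 1170 - P = 3P - 630, gives P* = 450 and Q* = 720.
Because the ceiling (334) lies below the market-clearing price, it is binding.
At P = 334: Qd = 1170 - 334 = 836 and Qs = 3·334 - 630 = 372.
Producer surplus without the control is ½ · (450 - 210) · 720 = 86400.
With the ceiling, producers sell 372 units at 334, so PS = ½ · (334 - 210) · 372 = 23064.
Change in producer surplus = 23064 - 86400 = -63336.

-63336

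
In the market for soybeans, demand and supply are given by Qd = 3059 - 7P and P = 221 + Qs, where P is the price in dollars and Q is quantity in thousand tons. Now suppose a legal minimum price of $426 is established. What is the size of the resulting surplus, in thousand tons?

Rearranging supply gives Qs = P - 221. Without the control the market clears where 3059 - 7P = P - 221, i.e. P* = 410 and Q* = 189.
Because the floor (426) lies above the market-clearing price, it is binding.
At P = 426: Qd = 3059 - 7·426 = 77 and Qs = 426 - 221 = 205.
Surplus = Qs - Qd = 205 - 77 = 128.

128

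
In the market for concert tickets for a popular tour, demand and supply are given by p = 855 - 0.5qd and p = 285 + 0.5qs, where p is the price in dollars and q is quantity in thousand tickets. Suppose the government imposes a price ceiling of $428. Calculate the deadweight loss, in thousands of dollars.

Rearranging demand gives qd = 1710 - 2p; rearranging supply gives qs = 2p - 570. Setting quantity demanded equal to quantity supplied, 1710 - 2p = 2p - 570, gives p* = 570 and q* = 570.
Since 428 < 570, the ceiling is binding.
At p = 428: qd = 1710 - 2·428 = 854 and qs = 2·428 - 570 = 286.
Quantity traded falls to 286. At q = 286 the demand price is (1710 - 286)/2 = 712 and the supply price is (570 + 286)/2 = 428.
Deadweight loss = ½ · (712 - 428) · (570 - 286) = ½ · 284 · 284 = 40328.

40328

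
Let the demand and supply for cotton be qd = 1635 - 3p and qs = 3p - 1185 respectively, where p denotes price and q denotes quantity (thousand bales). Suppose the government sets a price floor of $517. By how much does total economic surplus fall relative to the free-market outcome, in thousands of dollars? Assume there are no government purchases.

Setting quantity demanded equal to quantity supplied, 1635 - 3p = 3p - 1185, gives p* = 470 and q* = 225.
Since 517 > 470, the floor is binding.
At p = 517: qd = 1635 - 3·517 = 84 and qs = 3·517 - 1185 = 366.
Quantity traded falls to 84. At q = 84 the demand price is (1635 - 84)/3 = 517 and the supply price is (1185 + 84)/3 = 423.
Deadweight loss = ½ · (517 - 423) · (225 - 84) = ½ · 94 · 141 = 6627.

6627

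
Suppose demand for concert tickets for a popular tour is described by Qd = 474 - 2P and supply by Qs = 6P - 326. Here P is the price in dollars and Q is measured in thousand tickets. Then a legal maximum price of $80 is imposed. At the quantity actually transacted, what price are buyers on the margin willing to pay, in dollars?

Equilibrium: 474 - 2P = 6P - 326, so 800 = 8P and P* = 100, Q* = 274.
Because the ceiling (80) lies below the market-clearing price, it is binding.
At P = 80: Qd = 474 - 2·80 = 314 and Qs = 6·80 - 326 = 154.
Only 154 units reach the market. On the demand curve, the marginal buyer's willingness to pay at Q = 154 is (474 - 154)/2 = 160.

160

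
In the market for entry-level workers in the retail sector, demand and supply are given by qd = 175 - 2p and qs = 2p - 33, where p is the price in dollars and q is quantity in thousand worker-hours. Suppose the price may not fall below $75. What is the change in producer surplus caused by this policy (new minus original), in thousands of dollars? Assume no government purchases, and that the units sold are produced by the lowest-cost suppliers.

Setting quantity demanded equal to quantity supplied, 175 - 2p = 2p - 33, gives p* = 52 and q* = 71.
Since 75 > 52, the floor is binding.
At p = 75: qd = 175 - 2·75 = 25 and qs = 2·75 - 33 = 117.
Producer surplus without the control is ½ · (52 - 16.5) · 71 = 1260.25.
With the floor, 25 units are sold at 75. The supply price at q = 25 is 29, so PS = ½ · [(75 - 16.5) + (75 - 29)] · 25 = 1306.25.
Change in producer surplus = 1306.25 - 1260.25 = 46.

46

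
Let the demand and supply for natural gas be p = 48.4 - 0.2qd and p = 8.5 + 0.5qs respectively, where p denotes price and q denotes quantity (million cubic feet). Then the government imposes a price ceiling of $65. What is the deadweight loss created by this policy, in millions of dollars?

0

Rearranging demand gives qd = 242 - 5p; rearranging supply gives qs = 2p - 17. In a free market, 242 - 5p = 2p - 17 gives the equilibrium p* = 37, q* = 57.
Since 65 is above p* = 37, the ceiling does not bind and the free-market outcome prevails.
Since the control does not bind, no trades are prevented and deadweight loss is zero.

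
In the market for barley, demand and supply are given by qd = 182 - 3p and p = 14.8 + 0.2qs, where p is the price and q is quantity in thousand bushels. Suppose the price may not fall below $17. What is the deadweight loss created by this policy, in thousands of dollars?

0

Rearranging supply gives qs = 5p - 74. Without the control the market clears where 182 - 3p = 5p - 74, i.e. p* = 32 and q* = 86.
The floor of 17 is below the equilibrium price 32, so it is not binding; the market clears at p* = 32, q* = 86.
Since the control does not bind, no trades are prevented and deadweight loss is zero.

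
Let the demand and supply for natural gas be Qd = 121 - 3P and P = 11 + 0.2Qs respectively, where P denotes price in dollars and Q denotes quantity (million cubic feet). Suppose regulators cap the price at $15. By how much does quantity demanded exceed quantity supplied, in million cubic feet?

Rearranging supply gives Qs = 5P - 55. Setting quantity demanded equal to quantity supplied, 121 - 3P = 5P - 55, gives P* = 22 and Q* = 55.
Since 15 < 22, the ceiling is binding.
At P = 15: Qd = 121 - 3·15 = 76 and Qs = 5·15 - 55 = 20.
Shortage = Qd - Qs = 76 - 20 = 56.

56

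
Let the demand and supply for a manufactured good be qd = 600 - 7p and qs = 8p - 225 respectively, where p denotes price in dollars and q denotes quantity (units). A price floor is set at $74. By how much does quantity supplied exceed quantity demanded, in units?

Without the control the market clears where 600 - 7p = 8p - 225, i.e. p* = 55 and q* = 215.
Because the floor (74) lies above the market-clearing price, it is binding.
At p = 74: qd = 600 - 7·74 = 82 and qs = 8·74 - 225 = 367.
Surplus = qs - qd = 367 - 82 = 285.

285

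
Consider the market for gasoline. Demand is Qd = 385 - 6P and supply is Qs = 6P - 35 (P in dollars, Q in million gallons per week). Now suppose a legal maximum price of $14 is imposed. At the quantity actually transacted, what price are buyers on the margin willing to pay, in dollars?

56

In a free market, 385 - 6P = 6P - 35 gives the equilibrium P* = 35, Q* = 175.
The ceiling of 14 is below the equilibrium price 35, so it binds.
At P = 14: Qd = 385 - 6·14 = 301 and Qs = 6·14 - 35 = 49.
Only 49 units reach the market. On the demand curve, the marginal buyer's willingness to pay at Q = 49 is (385 - 49)/6 = 56.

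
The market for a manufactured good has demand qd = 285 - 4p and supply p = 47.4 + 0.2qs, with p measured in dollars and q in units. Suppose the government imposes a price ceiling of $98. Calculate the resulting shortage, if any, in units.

0

Rearranging supply gives qs = 5p - 237. Equilibrium: 285 - 4p = 5p - 237, so 522 = 9p and p* = 58, q* = 53.
Since 98 is above p* = 58, the ceiling does not bind and the free-market outcome prevails.
Since the control does not bind, there is no shortage.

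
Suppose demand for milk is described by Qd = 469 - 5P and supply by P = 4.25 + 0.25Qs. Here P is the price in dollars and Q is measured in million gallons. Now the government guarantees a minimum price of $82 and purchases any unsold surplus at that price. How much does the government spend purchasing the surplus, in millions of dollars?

Rearranging supply gives Qs = 4P - 17. Setting quantity demanded equal to quantity supplied, 469 - 5P = 4P - 17, gives P* = 54 and Q* = 199.
Since 82 > 54, the floor is binding.
At P = 82: Qd = 469 - 5·82 = 59 and Qs = 4·82 - 17 = 311.
Surplus = Qs - Qd = 252.
Government expenditure = surplus × support price = 252 × 82 = 20664.

20664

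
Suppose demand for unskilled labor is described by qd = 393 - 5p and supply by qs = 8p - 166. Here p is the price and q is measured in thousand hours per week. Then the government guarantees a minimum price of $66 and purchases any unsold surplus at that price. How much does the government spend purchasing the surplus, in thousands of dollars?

Without the control the market clears where 393 - 5p = 8p - 166, i.e. p* = 43 and q* = 178.
Since 66 > 43, the floor is binding.
At p = 66: qd = 393 - 5·66 = 63 and qs = 8·66 - 166 = 362.
Surplus = qs - qd = 299.
Government expenditure = surplus × support price = 299 × 66 = 19734.

19734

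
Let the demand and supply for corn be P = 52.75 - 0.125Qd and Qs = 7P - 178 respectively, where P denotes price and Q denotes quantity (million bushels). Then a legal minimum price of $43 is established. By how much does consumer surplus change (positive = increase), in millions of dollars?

Rearranging demand gives Qd = 422 - 8P. Equilibrium: 422 - 8P = 7P - 178, so 600 = 15P and P* = 40, Q* = 102.
Because the floor (43) lies above the market-clearing price, it is binding.
At P = 43: Qd = 422 - 8·43 = 78 and Qs = 7·43 - 178 = 123.
Consumer surplus without the control is ½ · (52.75 - 40) · 102 = 650.25.
With the floor, consumers buy 78 units at 43, so CS = ½ · (52.75 - 43) · 78 = 380.25.
Change in consumer surplus = 380.25 - 650.25 = -270.

-270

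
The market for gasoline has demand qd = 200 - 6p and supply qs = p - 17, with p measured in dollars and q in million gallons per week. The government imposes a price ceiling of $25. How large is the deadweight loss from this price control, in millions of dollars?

Without the control the market clears where 200 - 6p = p - 17, i.e. p* = 31 and q* = 14.
Since 25 < 31, the ceiling is binding.
At p = 25: qd = 200 - 6·25 = 50 and qs = 25 - 17 = 8.
Quantity traded falls to 8. At q = 8 the demand price is (200 - 8)/6 = 32 and the supply price is 17 + 8 = 25.
Deadweight loss = ½ · (32 - 25) · (14 - 8) = ½ · 7 · 6 = 21.

21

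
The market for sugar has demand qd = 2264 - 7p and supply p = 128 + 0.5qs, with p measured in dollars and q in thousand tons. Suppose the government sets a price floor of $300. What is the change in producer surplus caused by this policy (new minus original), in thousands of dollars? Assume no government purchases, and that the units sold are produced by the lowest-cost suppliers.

Rearranging supply gives qs = 2p - 256. Setting quantity demanded equal to quantity supplied, 2264 - 7p = 2p - 256, gives p* = 280 and q* = 304.
The floor of 300 is above the equilibrium price 280, so it binds.
At p = 300: qd = 2264 - 7·300 = 164 and qs = 2·300 - 256 = 344.
Producer surplus without the control is ½ · (280 - 128) · 304 = 23104.
With the floor, 164 units are sold at 300. The supply price at q = 164 is 210, so PS = ½ · [(300 - 128) + (300 - 210)] · 164 = 21484.
Change in producer surplus = 21484 - 23104 = -1620.

-1620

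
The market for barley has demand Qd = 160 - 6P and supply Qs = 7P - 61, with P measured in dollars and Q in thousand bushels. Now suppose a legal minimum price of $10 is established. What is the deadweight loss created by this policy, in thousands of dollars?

0

Without the control the market clears where 160 - 6P = 7P - 61, i.e. P* = 17 and Q* = 58.
The floor of 10 is below the equilibrium price 17, so it is not binding; the market clears at P* = 17, Q* = 58.
Since the control does not bind, no trades are prevented and deadweight loss is zero.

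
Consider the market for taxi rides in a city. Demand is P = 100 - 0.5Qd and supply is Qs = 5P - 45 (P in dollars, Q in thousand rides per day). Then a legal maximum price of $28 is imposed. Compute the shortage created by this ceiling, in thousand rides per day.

Rearranging demand gives Qd = 200 - 2P. Equilibrium: 200 - 2P = 5P - 45, so 245 = 7P and P* = 35, Q* = 130.
Since 28 < 35, the ceiling is binding.
At P = 28: Qd = 200 - 2·28 = 144 and Qs = 5·28 - 45 = 95.
Shortage = Qd - Qs = 144 - 95 = 49.

49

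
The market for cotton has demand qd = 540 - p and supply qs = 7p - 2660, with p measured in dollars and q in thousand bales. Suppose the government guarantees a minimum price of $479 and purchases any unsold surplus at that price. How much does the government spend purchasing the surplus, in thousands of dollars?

302728

Equilibrium: 540 - p = 7p - 2660, so 3200 = 8p and p* = 400, q* = 140.
Because the floor (479) lies above the market-clearing price, it is binding.
At p = 479: qd = 540 - 479 = 61 and qs = 7·479 - 2660 = 693.
Surplus = qs - qd = 632.
Government expenditure = surplus × support price = 632 × 479 = 302728.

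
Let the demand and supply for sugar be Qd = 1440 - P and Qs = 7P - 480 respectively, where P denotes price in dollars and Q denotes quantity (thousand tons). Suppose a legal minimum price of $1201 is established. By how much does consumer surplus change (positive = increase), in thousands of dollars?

-691439.5

In a free market, 1440 - P = 7P - 480 gives the equilibrium P* = 240, Q* = 1200.
Since 1201 > 240, the floor is binding.
At P = 1201: Qd = 1440 - 1201 = 239 and Qs = 7·1201 - 480 = 7927.
Consumer surplus without the control is ½ · (1440 - 240) · 1200 = 720000.
With the floor, consumers buy 239 units at 1201, so CS = ½ · (1440 - 1201) · 239 = 28560.5.
Change in consumer surplus = 28560.5 - 720000 = -691439.5.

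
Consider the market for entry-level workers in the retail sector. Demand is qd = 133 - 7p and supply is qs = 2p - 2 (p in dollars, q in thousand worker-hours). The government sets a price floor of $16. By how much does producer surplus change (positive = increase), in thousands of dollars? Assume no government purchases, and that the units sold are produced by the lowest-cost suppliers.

Equilibrium: 133 - 7p = 2p - 2, so 135 = 9p and p* = 15, q* = 28.
The floor of 16 is above the equilibrium price 15, so it binds.
At p = 16: qd = 133 - 7·16 = 21 and qs = 2·16 - 2 = 30.
Producer surplus without the control is ½ · (15 - 1) · 28 = 196.
With the floor, 21 units are sold at 16. The supply price at q = 21 is 11.5, so PS = ½ · [(16 - 1) + (16 - 11.5)] · 21 = 204.75.
Change in producer surplus = 204.75 - 196 = 8.75.

8.75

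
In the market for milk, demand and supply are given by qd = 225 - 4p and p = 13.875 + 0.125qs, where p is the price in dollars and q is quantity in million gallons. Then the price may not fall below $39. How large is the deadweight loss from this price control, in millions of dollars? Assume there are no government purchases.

Rearranging supply gives qs = 8p - 111. Setting quantity demanded equal to quantity supplied, 225 - 4p = 8p - 111, gives p* = 28 and q* = 113.
Because the floor (39) lies above the market-clearing price, it is binding.
At p = 39: qd = 225 - 4·39 = 69 and qs = 8·39 - 111 = 201.
Quantity traded falls to 69. At q = 69 the demand price is (225 - 69)/4 = 39 and the supply price is (111 + 69)/8 = 22.5.
Deadweight loss = ½ · (39 - 22.5) · (113 - 69) = ½ · 16.5 · 44 = 363.

363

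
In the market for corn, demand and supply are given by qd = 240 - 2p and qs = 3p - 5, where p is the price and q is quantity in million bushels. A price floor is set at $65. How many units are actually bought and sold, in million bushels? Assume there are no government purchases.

In a free market, 240 - 2p = 3p - 5 gives the equilibrium p* = 49, q* = 142.
Since 65 > 49, the floor is binding.
At p = 65: qd = 240 - 2·65 = 110 and qs = 3·65 - 5 = 190.
The quantity actually transacted is the short side, demand: 110.

110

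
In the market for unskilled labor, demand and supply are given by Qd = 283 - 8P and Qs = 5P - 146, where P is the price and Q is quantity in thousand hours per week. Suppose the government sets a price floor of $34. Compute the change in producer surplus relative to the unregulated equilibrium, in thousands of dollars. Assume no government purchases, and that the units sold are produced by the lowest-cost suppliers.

Without the control the market clears where 283 - 8P = 5P - 146, i.e. P* = 33 and Q* = 19.
The floor of 34 is above the equilibrium price 33, so it binds.
At P = 34: Qd = 283 - 8·34 = 11 and Qs = 5·34 - 146 = 24.
Producer surplus without the control is ½ · (33 - 29.2) · 19 = 36.1.
With the floor, 11 units are sold at 34. The supply price at Q = 11 is 31.4, so PS = ½ · [(34 - 29.2) + (34 - 31.4)] · 11 = 40.7.
Change in producer surplus = 40.7 - 36.1 = 4.6.

4.6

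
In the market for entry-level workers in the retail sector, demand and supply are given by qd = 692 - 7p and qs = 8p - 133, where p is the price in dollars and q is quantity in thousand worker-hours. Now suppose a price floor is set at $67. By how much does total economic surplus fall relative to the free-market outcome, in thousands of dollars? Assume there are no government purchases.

Equilibrium: 692 - 7p = 8p - 133, so 825 = 15p and p* = 55, q* = 307.
The floor of 67 is above the equilibrium price 55, so it binds.
At p = 67: qd = 692 - 7·67 = 223 and qs = 8·67 - 133 = 403.
Quantity traded falls to 223. At q = 223 the demand price is (692 - 223)/7 = 67 and the supply price is (133 + 223)/8 = 44.5.
Deadweight loss = ½ · (67 - 44.5) · (307 - 223) = ½ · 22.5 · 84 = 945.

945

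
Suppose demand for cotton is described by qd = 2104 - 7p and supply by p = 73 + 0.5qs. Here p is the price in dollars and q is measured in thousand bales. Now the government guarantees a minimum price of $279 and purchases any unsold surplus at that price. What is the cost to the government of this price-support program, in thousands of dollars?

Rearranging supply gives qs = 2p - 146. In a free market, 2104 - 7p = 2p - 146 gives the equilibrium p* = 250, q* = 354.
The floor of 279 is above the equilibrium price 250, so it binds.
At p = 279: qd = 2104 - 7·279 = 151 and qs = 2·279 - 146 = 412.
Surplus = qs - qd = 261.
Government expenditure = surplus × support price = 261 × 279 = 72819.

72819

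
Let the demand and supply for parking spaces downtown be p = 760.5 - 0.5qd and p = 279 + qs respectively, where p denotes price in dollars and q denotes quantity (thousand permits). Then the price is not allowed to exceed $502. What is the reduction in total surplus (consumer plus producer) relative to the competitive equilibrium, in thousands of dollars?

7203

Rearranging demand gives qd = 1521 - 2p; rearranging supply gives qs = p - 279. In a free market, 1521 - 2p = p - 279 gives the equilibrium p* = 600, q* = 321.
The ceiling of 502 is below the equilibrium price 600, so it binds.
At p = 502: qd = 1521 - 2·502 = 517 and qs = 502 - 279 = 223.
Quantity traded falls to 223. At q = 223 the demand price is (1521 - 223)/2 = 649 and the supply price is 279 + 223 = 502.
Deadweight loss = ½ · (649 - 502) · (321 - 223) = ½ · 147 · 98 = 7203.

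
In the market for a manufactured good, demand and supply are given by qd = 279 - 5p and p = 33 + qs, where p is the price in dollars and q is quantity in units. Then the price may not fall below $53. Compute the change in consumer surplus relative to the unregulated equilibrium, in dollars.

Rearranging supply gives qs = p - 33. Equilibrium: 279 - 5p = p - 33, so 312 = 6p and p* = 52, q* = 19.
Because the floor (53) lies above the market-clearing price, it is binding.
At p = 53: qd = 279 - 5·53 = 14 and qs = 53 - 33 = 20.
Consumer surplus without the control is ½ · (55.8 - 52) · 19 = 36.1.
With the floor, consumers buy 14 units at 53, so CS = ½ · (55.8 - 53) · 14 = 19.6.
Change in consumer surplus = 19.6 - 36.1 = -16.5.

-16.5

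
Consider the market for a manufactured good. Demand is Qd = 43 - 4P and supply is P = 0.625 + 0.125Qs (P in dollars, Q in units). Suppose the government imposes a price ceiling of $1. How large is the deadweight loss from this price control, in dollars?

108

Rearranging supply gives Qs = 8P - 5. In a free market, 43 - 4P = 8P - 5 gives the equilibrium P* = 4, Q* = 27.
Since 1 < 4, the ceiling is binding.
At P = 1: Qd = 43 - 4·1 = 39 and Qs = 8·1 - 5 = 3.
Quantity traded falls to 3. At Q = 3 the demand price is (43 - 3)/4 = 10 and the supply price is (5 + 3)/8 = 1.
Deadweight loss = ½ · (10 - 1) · (27 - 3) = ½ · 9 · 24 = 108.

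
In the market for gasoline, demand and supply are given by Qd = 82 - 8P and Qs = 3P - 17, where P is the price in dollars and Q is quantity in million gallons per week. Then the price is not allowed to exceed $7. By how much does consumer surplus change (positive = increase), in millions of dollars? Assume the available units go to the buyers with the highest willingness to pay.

5.75

Equilibrium: 82 - 8P = 3P - 17, so 99 = 11P and P* = 9, Q* = 10.
Since 7 < 9, the ceiling is binding.
At P = 7: Qd = 82 - 8·7 = 26 and Qs = 3·7 - 17 = 4.
Consumer surplus without the control is ½ · (10.25 - 9) · 10 = 6.25.
With the ceiling, 4 units are sold at 7 (assume they go to the highest-value buyers). The demand price at Q = 4 is 9.75, so CS = ½ · [(10.25 - 7) + (9.75 - 7)] · 4 = 12.
Change in consumer surplus = 12 - 6.25 = 5.75.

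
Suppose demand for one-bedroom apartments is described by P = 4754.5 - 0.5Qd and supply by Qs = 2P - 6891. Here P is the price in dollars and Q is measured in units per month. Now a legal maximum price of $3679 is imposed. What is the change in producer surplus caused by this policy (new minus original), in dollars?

Rearranging demand gives Qd = 9509 - 2P. In a free market, 9509 - 2P = 2P - 6891 gives the equilibrium P* = 4100, Q* = 1309.
The ceiling of 3679 is below the equilibrium price 4100, so it binds.
At P = 3679: Qd = 9509 - 2·3679 = 2151 and Qs = 2·3679 - 6891 = 467.
Producer surplus without the control is ½ · (4100 - 3445.5) · 1309 = 428370.25.
With the ceiling, producers sell 467 units at 3679, so PS = ½ · (3679 - 3445.5) · 467 = 54522.25.
Change in producer surplus = 54522.25 - 428370.25 = -373848.

-373848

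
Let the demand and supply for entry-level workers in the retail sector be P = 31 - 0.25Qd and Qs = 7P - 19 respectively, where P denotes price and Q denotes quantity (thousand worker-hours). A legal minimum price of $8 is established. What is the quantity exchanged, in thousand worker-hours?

72

Rearranging demand gives Qd = 124 - 4P. In a free market, 124 - 4P = 7P - 19 gives the equilibrium P* = 13, Q* = 72.
The floor of 8 is below the equilibrium price 13, so it is not binding; the market clears at P* = 13, Q* = 72.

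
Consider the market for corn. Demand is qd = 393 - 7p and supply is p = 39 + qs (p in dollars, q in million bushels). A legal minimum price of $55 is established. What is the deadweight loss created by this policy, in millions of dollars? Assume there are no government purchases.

Rearranging supply gives qs = p - 39. Setting quantity demanded equal to quantity supplied, 393 - 7p = p - 39, gives p* = 54 and q* = 15.
Since 55 > 54, the floor is binding.
At p = 55: qd = 393 - 7·55 = 8 and qs = 55 - 39 = 16.
Quantity traded falls to 8. At q = 8 the demand price is (393 - 8)/7 = 55 and the supply price is 39 + 8 = 47.
Deadweight loss = ½ · (55 - 47) · (15 - 8) = ½ · 8 · 7 = 28.

28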